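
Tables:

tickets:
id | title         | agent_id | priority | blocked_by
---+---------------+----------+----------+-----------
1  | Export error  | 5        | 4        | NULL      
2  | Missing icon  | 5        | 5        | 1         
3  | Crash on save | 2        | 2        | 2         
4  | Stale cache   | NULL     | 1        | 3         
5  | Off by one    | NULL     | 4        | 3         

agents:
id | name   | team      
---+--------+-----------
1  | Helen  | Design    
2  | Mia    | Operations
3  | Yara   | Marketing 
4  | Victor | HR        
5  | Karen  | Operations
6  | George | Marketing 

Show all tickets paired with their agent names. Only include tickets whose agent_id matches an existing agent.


INNER JOIN keeps only tickets rows whose agent_id matches an id in agents. Walk through each ticket:
  - ticket 1 (Export error): agent_id=5 -> matches Karen
  - ticket 2 (Missing icon): agent_id=5 -> matches Karen
  - ticket 3 (Crash on save): agent_id=2 -> matches Mia
  - ticket 4 (Stale cache): agent_id=NULL, no match -> dropped
  - ticket 5 (Off by one): agent_id=NULL, no match -> dropped
So 2 of 5 rows are dropped.

SQL:
SELECT a.title, b.name AS agent
FROM tickets a
INNER JOIN agents b ON a.agent_id = b.id

Result:
title         | agent
--------------+------
Export error  | Karen
Missing icon  | Karen
Crash on save | Mia  


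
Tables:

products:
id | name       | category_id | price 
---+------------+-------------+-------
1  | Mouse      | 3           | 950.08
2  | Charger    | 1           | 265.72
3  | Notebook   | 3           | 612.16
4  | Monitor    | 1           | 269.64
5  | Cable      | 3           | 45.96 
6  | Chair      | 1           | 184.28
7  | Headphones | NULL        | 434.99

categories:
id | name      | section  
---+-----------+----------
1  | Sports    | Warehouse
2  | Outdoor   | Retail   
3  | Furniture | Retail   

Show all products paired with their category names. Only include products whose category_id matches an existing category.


INNER JOIN keeps only products rows whose category_id matches an id in categories. Walk through each product:
  - product 1 (Mouse): category_id=3 -> matches Furniture
  - product 2 (Charger): category_id=1 -> matches Sports
  - product 3 (Notebook): category_id=3 -> matches Furniture
  - product 4 (Monitor): category_id=1 -> matches Sports
  - product 5 (Cable): category_id=3 -> matches Furniture
  - product 6 (Chair): category_id=1 -> matches Sports
  - product 7 (Headphones): category_id=NULL, no match -> dropped
So 1 of 7 rows is dropped.

SQL:
SELECT a.name, b.name AS category
FROM products a
INNER JOIN categories b ON a.category_id = b.id

Result:
name     | category 
---------+----------
Mouse    | Furniture
Charger  | Sports   
Notebook | Furniture
Monitor  | Sports   
Cable    | Furniture
Chair    | Sports   


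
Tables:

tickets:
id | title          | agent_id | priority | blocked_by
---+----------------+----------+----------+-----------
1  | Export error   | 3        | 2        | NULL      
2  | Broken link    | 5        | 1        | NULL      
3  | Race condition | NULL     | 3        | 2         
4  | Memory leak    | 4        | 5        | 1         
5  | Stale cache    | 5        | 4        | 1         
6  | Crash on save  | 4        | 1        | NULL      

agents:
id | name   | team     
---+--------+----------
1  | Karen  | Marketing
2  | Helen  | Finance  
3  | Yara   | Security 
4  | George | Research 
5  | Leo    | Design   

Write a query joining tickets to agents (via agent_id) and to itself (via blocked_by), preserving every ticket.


Two LEFT JOINs from the same base table tickets: one to agents via agent_id, one to tickets itself via blocked_by. Both are LEFT so every ticket is preserved.
Match against agents:
  - ticket 1 (Export error): agent_id=3 -> matches Yara
  - ticket 2 (Broken link): agent_id=5 -> matches Leo
  - ticket 3 (Race condition): agent_id=NULL, no match -> kept with NULL
  - ticket 4 (Memory leak): agent_id=4 -> matches George
  - ticket 5 (Stale cache): agent_id=5 -> matches Leo
  - ticket 6 (Crash on save): agent_id=4 -> matches George
Match against tickets (self):
  - ticket 1 (Export error): blocked_by=NULL -> NULL
  - ticket 2 (Broken link): blocked_by=NULL -> NULL
  - ticket 3 (Race condition): blocked_by=2 -> Broken link
  - ticket 4 (Memory leak): blocked_by=1 -> Export error
  - ticket 5 (Stale cache): blocked_by=1 -> Export error
  - ticket 6 (Crash on save): blocked_by=NULL -> NULL

SQL:
SELECT a.title, b.name AS agent, c.title AS blocked_by
FROM tickets a
LEFT JOIN agents b ON a.agent_id = b.id
LEFT JOIN tickets c ON a.blocked_by = c.id

Result:
title          | agent  | blocked_by  
---------------+--------+-------------
Export error   | Yara   | NULL        
Broken link    | Leo    | NULL        
Race condition | NULL   | Broken link 
Memory leak    | George | Export error
Stale cache    | Leo    | Export error
Crash on save  | George | NULL        


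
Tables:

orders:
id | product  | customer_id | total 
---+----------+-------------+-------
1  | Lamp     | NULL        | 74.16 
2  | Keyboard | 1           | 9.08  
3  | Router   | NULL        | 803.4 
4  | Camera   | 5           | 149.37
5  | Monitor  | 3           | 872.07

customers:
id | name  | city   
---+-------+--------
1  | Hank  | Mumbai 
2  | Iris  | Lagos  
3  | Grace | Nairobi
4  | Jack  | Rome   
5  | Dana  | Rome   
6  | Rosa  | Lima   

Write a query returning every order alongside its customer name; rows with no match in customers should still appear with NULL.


LEFT JOIN keeps every row from orders (the left table); where customer_id has no match in customers, the customer columns become NULL. Walk through each order:
  - order 1 (Lamp): customer_id=NULL, no match -> kept with NULL
  - order 2 (Keyboard): customer_id=1 -> matches Hank
  - order 3 (Router): customer_id=NULL, no match -> kept with NULL
  - order 4 (Camera): customer_id=5 -> matches Dana
  - order 5 (Monitor): customer_id=3 -> matches Grace
All 5 rows appear; 2 have NULL customer.

SQL:
SELECT a.product, b.name AS customer
FROM orders a
LEFT JOIN customers b ON a.customer_id = b.id

Result:
product  | customer
---------+---------
Lamp     | NULL    
Keyboard | Hank    
Router   | NULL    
Camera   | Dana    
Monitor  | Grace   


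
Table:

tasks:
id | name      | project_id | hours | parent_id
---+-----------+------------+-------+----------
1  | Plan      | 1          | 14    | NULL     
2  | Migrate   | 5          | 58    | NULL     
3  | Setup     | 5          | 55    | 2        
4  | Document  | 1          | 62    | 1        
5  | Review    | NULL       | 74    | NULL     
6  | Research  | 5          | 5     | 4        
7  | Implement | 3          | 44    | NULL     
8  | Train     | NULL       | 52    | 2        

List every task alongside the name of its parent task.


This is a self-join: tasks is joined to a second copy of itself, matching each row's parent_id to another row's id. Use LEFT JOIN so rows with parent_id=NULL are kept.
  - task 1 (Plan): parent_id=NULL -> NULL
  - task 2 (Migrate): parent_id=NULL -> NULL
  - task 3 (Setup): parent_id=2 -> Migrate
  - task 4 (Document): parent_id=1 -> Plan
  - task 5 (Review): parent_id=NULL -> NULL
  - task 6 (Research): parent_id=4 -> Document
  - task 7 (Implement): parent_id=NULL -> NULL
  - task 8 (Train): parent_id=2 -> Migrate

SQL:
SELECT a.name AS item, b.name AS parent
FROM tasks a
LEFT JOIN tasks b ON a.parent_id = b.id

Result:
item      | parent  
----------+---------
Plan      | NULL    
Migrate   | NULL    
Setup     | Migrate 
Document  | Plan    
Review    | NULL    
Research  | Document
Implement | NULL    
Train     | Migrate 


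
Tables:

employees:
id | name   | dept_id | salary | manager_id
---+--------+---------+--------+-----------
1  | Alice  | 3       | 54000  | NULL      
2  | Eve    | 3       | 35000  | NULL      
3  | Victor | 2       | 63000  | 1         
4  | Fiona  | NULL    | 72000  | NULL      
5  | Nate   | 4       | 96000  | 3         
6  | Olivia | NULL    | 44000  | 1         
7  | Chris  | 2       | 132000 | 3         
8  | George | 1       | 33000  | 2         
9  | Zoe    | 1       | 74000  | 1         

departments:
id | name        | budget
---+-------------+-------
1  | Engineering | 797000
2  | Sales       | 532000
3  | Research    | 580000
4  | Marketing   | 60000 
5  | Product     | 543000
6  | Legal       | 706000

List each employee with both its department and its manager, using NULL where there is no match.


Two LEFT JOINs from the same base table employees: one to departments via dept_id, one to employees itself via manager_id. Both are LEFT so every employee is preserved.
Match against departments:
  - employee 1 (Alice): dept_id=3 -> matches Research
  - employee 2 (Eve): dept_id=3 -> matches Research
  - employee 3 (Victor): dept_id=2 -> matches Sales
  - employee 4 (Fiona): dept_id=NULL, no match -> kept with NULL
  - employee 5 (Nate): dept_id=4 -> matches Marketing
  - employee 6 (Olivia): dept_id=NULL, no match -> kept with NULL
  - employee 7 (Chris): dept_id=2 -> matches Sales
  - employee 8 (George): dept_id=1 -> matches Engineering
  - employee 9 (Zoe): dept_id=1 -> matches Engineering
Match against employees (self):
  - employee 1 (Alice): manager_id=NULL -> NULL
  - employee 2 (Eve): manager_id=NULL -> NULL
  - employee 3 (Victor): manager_id=1 -> Alice
  - employee 4 (Fiona): manager_id=NULL -> NULL
  - employee 5 (Nate): manager_id=3 -> Victor
  - employee 6 (Olivia): manager_id=1 -> Alice
  - employee 7 (Chris): manager_id=3 -> Victor
  - employee 8 (George): manager_id=2 -> Eve
  - employee 9 (Zoe): manager_id=1 -> Alice

SQL:
SELECT a.name, b.name AS department, c.name AS manager
FROM employees a
LEFT JOIN departments b ON a.dept_id = b.id
LEFT JOIN employees c ON a.manager_id = c.id

Result:
name   | department  | manager
-------+-------------+--------
Alice  | Research    | NULL   
Eve    | Research    | NULL   
Victor | Sales       | Alice  
Fiona  | NULL        | NULL   
Nate   | Marketing   | Victor 
Olivia | NULL        | Alice  
Chris  | Sales       | Victor 
George | Engineering | Eve    
Zoe    | Engineering | Alice  


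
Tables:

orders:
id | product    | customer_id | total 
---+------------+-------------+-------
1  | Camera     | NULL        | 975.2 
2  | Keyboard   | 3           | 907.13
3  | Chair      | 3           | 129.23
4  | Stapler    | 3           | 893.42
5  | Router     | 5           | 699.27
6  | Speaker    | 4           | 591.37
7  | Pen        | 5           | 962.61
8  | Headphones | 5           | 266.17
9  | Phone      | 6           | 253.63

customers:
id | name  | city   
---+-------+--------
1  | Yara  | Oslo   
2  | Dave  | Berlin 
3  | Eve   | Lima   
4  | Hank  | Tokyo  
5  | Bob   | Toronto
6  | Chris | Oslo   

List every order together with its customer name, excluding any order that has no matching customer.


INNER JOIN keeps only orders rows whose customer_id matches an id in customers. Walk through each order:
  - order 1 (Camera): customer_id=NULL, no match -> dropped
  - order 2 (Keyboard): customer_id=3 -> matches Eve
  - order 3 (Chair): customer_id=3 -> matches Eve
  - order 4 (Stapler): customer_id=3 -> matches Eve
  - order 5 (Router): customer_id=5 -> matches Bob
  - order 6 (Speaker): customer_id=4 -> matches Hank
  - order 7 (Pen): customer_id=5 -> matches Bob
  - order 8 (Headphones): customer_id=5 -> matches Bob
  - order 9 (Phone): customer_id=6 -> matches Chris
So 1 of 9 rows is dropped.

SQL:
SELECT a.product, b.name AS customer
FROM orders a
INNER JOIN customers b ON a.customer_id = b.id

Result:
product    | customer
-----------+---------
Keyboard   | Eve     
Chair      | Eve     
Stapler    | Eve     
Router     | Bob     
Speaker    | Hank    
Pen        | Bob     
Headphones | Bob     
Phone      | Chris   


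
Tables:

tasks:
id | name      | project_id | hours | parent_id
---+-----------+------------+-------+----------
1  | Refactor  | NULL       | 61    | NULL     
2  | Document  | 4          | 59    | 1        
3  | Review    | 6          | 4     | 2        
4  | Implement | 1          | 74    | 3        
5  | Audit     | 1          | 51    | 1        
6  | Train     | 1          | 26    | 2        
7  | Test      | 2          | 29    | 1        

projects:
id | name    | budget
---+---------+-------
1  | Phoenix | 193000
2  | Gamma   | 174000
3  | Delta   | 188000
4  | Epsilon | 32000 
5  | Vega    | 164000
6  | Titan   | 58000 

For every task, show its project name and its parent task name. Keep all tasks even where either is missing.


Two LEFT JOINs from the same base table tasks: one to projects via project_id, one to tasks itself via parent_id. Both are LEFT so every task is preserved.
Match against projects:
  - task 1 (Refactor): project_id=NULL, no match -> kept with NULL
  - task 2 (Document): project_id=4 -> matches Epsilon
  - task 3 (Review): project_id=6 -> matches Titan
  - task 4 (Implement): project_id=1 -> matches Phoenix
  - task 5 (Audit): project_id=1 -> matches Phoenix
  - task 6 (Train): project_id=1 -> matches Phoenix
  - task 7 (Test): project_id=2 -> matches Gamma
Match against tasks (self):
  - task 1 (Refactor): parent_id=NULL -> NULL
  - task 2 (Document): parent_id=1 -> Refactor
  - task 3 (Review): parent_id=2 -> Document
  - task 4 (Implement): parent_id=3 -> Review
  - task 5 (Audit): parent_id=1 -> Refactor
  - task 6 (Train): parent_id=2 -> Document
  - task 7 (Test): parent_id=1 -> Refactor

SQL:
SELECT a.name, b.name AS project, c.name AS parent
FROM tasks a
LEFT JOIN projects b ON a.project_id = b.id
LEFT JOIN tasks c ON a.parent_id = c.id

Result:
name      | project | parent  
----------+---------+---------
Refactor  | NULL    | NULL    
Document  | Epsilon | Refactor
Review    | Titan   | Document
Implement | Phoenix | Review  
Audit     | Phoenix | Refactor
Train     | Phoenix | Document
Test      | Gamma   | Refactor


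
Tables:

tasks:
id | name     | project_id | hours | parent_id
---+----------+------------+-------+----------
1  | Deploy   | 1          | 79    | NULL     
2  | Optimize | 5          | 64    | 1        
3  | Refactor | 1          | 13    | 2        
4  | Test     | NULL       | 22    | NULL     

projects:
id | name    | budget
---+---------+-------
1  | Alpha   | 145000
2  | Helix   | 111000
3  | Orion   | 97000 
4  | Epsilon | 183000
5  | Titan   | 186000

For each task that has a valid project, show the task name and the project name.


INNER JOIN keeps only tasks rows whose project_id matches an id in projects. Walk through each task:
  - task 1 (Deploy): project_id=1 -> matches Alpha
  - task 2 (Optimize): project_id=5 -> matches Titan
  - task 3 (Refactor): project_id=1 -> matches Alpha
  - task 4 (Test): project_id=NULL, no match -> dropped
So 1 of 4 rows is dropped.

SQL:
SELECT a.name, b.name AS project
FROM tasks a
INNER JOIN projects b ON a.project_id = b.id

Result:
name     | project
---------+--------
Deploy   | Alpha  
Optimize | Titan  
Refactor | Alpha  


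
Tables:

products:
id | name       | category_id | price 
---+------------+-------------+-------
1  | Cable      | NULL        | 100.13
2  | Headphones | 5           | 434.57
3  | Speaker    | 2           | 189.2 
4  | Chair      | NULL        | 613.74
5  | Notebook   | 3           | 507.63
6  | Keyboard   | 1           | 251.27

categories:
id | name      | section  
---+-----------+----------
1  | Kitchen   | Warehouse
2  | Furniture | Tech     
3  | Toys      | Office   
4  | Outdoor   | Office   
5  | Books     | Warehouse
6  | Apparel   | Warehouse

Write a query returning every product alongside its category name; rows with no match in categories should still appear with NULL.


LEFT JOIN keeps every row from products (the left table); where category_id has no match in categories, the category columns become NULL. Walk through each product:
  - product 1 (Cable): category_id=NULL, no match -> kept with NULL
  - product 2 (Headphones): category_id=5 -> matches Books
  - product 3 (Speaker): category_id=2 -> matches Furniture
  - product 4 (Chair): category_id=NULL, no match -> kept with NULL
  - product 5 (Notebook): category_id=3 -> matches Toys
  - product 6 (Keyboard): category_id=1 -> matches Kitchen
All 6 rows appear; 2 have NULL category.

SQL:
SELECT a.name, b.name AS category
FROM products a
LEFT JOIN categories b ON a.category_id = b.id

Result:
name       | category 
-----------+----------
Cable      | NULL     
Headphones | Books    
Speaker    | Furniture
Chair      | NULL     
Notebook   | Toys     
Keyboard   | Kitchen  


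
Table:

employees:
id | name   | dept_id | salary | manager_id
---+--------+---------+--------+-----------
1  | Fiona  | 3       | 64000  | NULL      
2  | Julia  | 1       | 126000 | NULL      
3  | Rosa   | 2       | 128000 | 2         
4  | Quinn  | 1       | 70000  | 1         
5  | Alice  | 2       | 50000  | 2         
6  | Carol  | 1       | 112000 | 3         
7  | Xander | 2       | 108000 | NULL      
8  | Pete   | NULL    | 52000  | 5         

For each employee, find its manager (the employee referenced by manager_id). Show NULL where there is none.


This is a self-join: employees is joined to a second copy of itself, matching each row's manager_id to another row's id. Use LEFT JOIN so rows with manager_id=NULL are kept.
  - employee 1 (Fiona): manager_id=NULL -> NULL
  - employee 2 (Julia): manager_id=NULL -> NULL
  - employee 3 (Rosa): manager_id=2 -> Julia
  - employee 4 (Quinn): manager_id=1 -> Fiona
  - employee 5 (Alice): manager_id=2 -> Julia
  - employee 6 (Carol): manager_id=3 -> Rosa
  - employee 7 (Xander): manager_id=NULL -> NULL
  - employee 8 (Pete): manager_id=5 -> Alice

SQL:
SELECT a.name AS item, b.name AS manager
FROM employees a
LEFT JOIN employees b ON a.manager_id = b.id

Result:
item   | manager
-------+--------
Fiona  | NULL   
Julia  | NULL   
Rosa   | Julia  
Quinn  | Fiona  
Alice  | Julia  
Carol  | Rosa   
Xander | NULL   
Pete   | Alice  


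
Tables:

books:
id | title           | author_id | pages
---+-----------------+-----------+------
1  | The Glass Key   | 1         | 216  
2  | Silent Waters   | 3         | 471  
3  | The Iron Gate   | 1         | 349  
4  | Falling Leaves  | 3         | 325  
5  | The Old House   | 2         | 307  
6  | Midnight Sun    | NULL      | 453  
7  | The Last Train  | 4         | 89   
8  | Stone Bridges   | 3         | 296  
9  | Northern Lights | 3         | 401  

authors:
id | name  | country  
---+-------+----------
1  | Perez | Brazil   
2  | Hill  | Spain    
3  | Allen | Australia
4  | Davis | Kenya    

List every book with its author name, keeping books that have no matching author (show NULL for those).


LEFT JOIN keeps every row from books (the left table); where author_id has no match in authors, the author columns become NULL. Walk through each book:
  - book 1 (The Glass Key): author_id=1 -> matches Perez
  - book 2 (Silent Waters): author_id=3 -> matches Allen
  - book 3 (The Iron Gate): author_id=1 -> matches Perez
  - book 4 (Falling Leaves): author_id=3 -> matches Allen
  - book 5 (The Old House): author_id=2 -> matches Hill
  - book 6 (Midnight Sun): author_id=NULL, no match -> kept with NULL
  - book 7 (The Last Train): author_id=4 -> matches Davis
  - book 8 (Stone Bridges): author_id=3 -> matches Allen
  - book 9 (Northern Lights): author_id=3 -> matches Allen
All 9 rows appear; 1 has NULL author.

SQL:
SELECT a.title, b.name AS author
FROM books a
LEFT JOIN authors b ON a.author_id = b.id

Result:
title           | author
----------------+-------
The Glass Key   | Perez 
Silent Waters   | Allen 
The Iron Gate   | Perez 
Falling Leaves  | Allen 
The Old House   | Hill  
Midnight Sun    | NULL  
The Last Train  | Davis 
Stone Bridges   | Allen 
Northern Lights | Allen 


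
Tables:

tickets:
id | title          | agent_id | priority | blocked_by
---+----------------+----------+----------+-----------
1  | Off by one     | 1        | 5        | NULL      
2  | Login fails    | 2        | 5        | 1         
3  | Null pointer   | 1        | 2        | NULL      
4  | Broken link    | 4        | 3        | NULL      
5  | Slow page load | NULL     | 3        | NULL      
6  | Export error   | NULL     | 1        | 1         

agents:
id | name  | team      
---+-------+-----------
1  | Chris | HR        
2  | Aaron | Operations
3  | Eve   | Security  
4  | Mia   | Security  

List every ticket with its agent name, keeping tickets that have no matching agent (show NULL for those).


LEFT JOIN keeps every row from tickets (the left table); where agent_id has no match in agents, the agent columns become NULL. Walk through each ticket:
  - ticket 1 (Off by one): agent_id=1 -> matches Chris
  - ticket 2 (Login fails): agent_id=2 -> matches Aaron
  - ticket 3 (Null pointer): agent_id=1 -> matches Chris
  - ticket 4 (Broken link): agent_id=4 -> matches Mia
  - ticket 5 (Slow page load): agent_id=NULL, no match -> kept with NULL
  - ticket 6 (Export error): agent_id=NULL, no match -> kept with NULL
All 6 rows appear; 2 have NULL agent.

SQL:
SELECT a.title, b.name AS agent
FROM tickets a
LEFT JOIN agents b ON a.agent_id = b.id

Result:
title          | agent
---------------+------
Off by one     | Chris
Login fails    | Aaron
Null pointer   | Chris
Broken link    | Mia  
Slow page load | NULL 
Export error   | NULL 


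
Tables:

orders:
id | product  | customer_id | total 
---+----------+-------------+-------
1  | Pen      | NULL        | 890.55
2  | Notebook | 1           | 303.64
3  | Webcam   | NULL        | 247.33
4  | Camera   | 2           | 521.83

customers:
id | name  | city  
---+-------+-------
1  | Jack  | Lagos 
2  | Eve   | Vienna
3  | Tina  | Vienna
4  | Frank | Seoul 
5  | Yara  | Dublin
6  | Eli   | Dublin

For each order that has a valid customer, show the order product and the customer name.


INNER JOIN keeps only orders rows whose customer_id matches an id in customers. Walk through each order:
  - order 1 (Pen): customer_id=NULL, no match -> dropped
  - order 2 (Notebook): customer_id=1 -> matches Jack
  - order 3 (Webcam): customer_id=NULL, no match -> dropped
  - order 4 (Camera): customer_id=2 -> matches Eve
So 2 of 4 rows are dropped.

SQL:
SELECT a.product, b.name AS customer
FROM orders a
INNER JOIN customers b ON a.customer_id = b.id

Result:
product  | customer
---------+---------
Notebook | Jack    
Camera   | Eve     


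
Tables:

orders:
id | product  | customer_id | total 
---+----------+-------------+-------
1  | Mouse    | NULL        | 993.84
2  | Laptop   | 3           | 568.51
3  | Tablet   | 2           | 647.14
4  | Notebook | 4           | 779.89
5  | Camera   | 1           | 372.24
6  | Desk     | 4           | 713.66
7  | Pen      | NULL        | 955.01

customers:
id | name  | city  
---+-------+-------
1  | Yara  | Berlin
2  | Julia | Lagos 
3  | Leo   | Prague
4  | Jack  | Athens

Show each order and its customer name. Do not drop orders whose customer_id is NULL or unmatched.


LEFT JOIN keeps every row from orders (the left table); where customer_id has no match in customers, the customer columns become NULL. Walk through each order:
  - order 1 (Mouse): customer_id=NULL, no match -> kept with NULL
  - order 2 (Laptop): customer_id=3 -> matches Leo
  - order 3 (Tablet): customer_id=2 -> matches Julia
  - order 4 (Notebook): customer_id=4 -> matches Jack
  - order 5 (Camera): customer_id=1 -> matches Yara
  - order 6 (Desk): customer_id=4 -> matches Jack
  - order 7 (Pen): customer_id=NULL, no match -> kept with NULL
All 7 rows appear; 2 have NULL customer.

SQL:
SELECT a.product, b.name AS customer
FROM orders a
LEFT JOIN customers b ON a.customer_id = b.id

Result:
product  | customer
---------+---------
Mouse    | NULL    
Laptop   | Leo     
Tablet   | Julia   
Notebook | Jack    
Camera   | Yara    
Desk     | Jack    
Pen      | NULL    


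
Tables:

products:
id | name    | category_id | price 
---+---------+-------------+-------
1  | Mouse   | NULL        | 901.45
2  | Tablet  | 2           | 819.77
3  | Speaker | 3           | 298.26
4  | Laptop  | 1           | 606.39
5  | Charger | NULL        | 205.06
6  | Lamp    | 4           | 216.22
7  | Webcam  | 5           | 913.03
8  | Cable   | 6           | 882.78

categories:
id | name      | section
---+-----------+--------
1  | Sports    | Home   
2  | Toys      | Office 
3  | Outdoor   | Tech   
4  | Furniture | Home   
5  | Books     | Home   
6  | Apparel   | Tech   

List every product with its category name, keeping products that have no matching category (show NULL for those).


LEFT JOIN keeps every row from products (the left table); where category_id has no match in categories, the category columns become NULL. Walk through each product:
  - product 1 (Mouse): category_id=NULL, no match -> kept with NULL
  - product 2 (Tablet): category_id=2 -> matches Toys
  - product 3 (Speaker): category_id=3 -> matches Outdoor
  - product 4 (Laptop): category_id=1 -> matches Sports
  - product 5 (Charger): category_id=NULL, no match -> kept with NULL
  - product 6 (Lamp): category_id=4 -> matches Furniture
  - product 7 (Webcam): category_id=5 -> matches Books
  - product 8 (Cable): category_id=6 -> matches Apparel
All 8 rows appear; 2 have NULL category.

SQL:
SELECT a.name, b.name AS category
FROM products a
LEFT JOIN categories b ON a.category_id = b.id

Result:
name    | category 
--------+----------
Mouse   | NULL     
Tablet  | Toys     
Speaker | Outdoor  
Laptop  | Sports   
Charger | NULL     
Lamp    | Furniture
Webcam  | Books    
Cable   | Apparel  


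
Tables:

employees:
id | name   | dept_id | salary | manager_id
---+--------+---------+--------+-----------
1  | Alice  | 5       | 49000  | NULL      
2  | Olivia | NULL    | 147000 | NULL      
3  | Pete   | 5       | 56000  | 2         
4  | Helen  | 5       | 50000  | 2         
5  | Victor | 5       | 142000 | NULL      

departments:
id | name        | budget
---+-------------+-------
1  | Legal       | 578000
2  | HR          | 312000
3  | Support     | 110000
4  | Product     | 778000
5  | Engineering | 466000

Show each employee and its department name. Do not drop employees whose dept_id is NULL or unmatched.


LEFT JOIN keeps every row from employees (the left table); where dept_id has no match in departments, the department columns become NULL. Walk through each employee:
  - employee 1 (Alice): dept_id=5 -> matches Engineering
  - employee 2 (Olivia): dept_id=NULL, no match -> kept with NULL
  - employee 3 (Pete): dept_id=5 -> matches Engineering
  - employee 4 (Helen): dept_id=5 -> matches Engineering
  - employee 5 (Victor): dept_id=5 -> matches Engineering
All 5 rows appear; 1 has NULL department.

SQL:
SELECT a.name, b.name AS department
FROM employees a
LEFT JOIN departments b ON a.dept_id = b.id

Result:
name   | department 
-------+------------
Alice  | Engineering
Olivia | NULL       
Pete   | Engineering
Helen  | Engineering
Victor | Engineering


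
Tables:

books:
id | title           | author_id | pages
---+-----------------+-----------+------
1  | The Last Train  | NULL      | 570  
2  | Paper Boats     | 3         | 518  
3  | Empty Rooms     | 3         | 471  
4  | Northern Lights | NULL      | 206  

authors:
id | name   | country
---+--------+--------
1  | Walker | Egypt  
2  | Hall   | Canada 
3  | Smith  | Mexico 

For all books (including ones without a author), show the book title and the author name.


LEFT JOIN keeps every row from books (the left table); where author_id has no match in authors, the author columns become NULL. Walk through each book:
  - book 1 (The Last Train): author_id=NULL, no match -> kept with NULL
  - book 2 (Paper Boats): author_id=3 -> matches Smith
  - book 3 (Empty Rooms): author_id=3 -> matches Smith
  - book 4 (Northern Lights): author_id=NULL, no match -> kept with NULL
All 4 rows appear; 2 have NULL author.

SQL:
SELECT a.title, b.name AS author
FROM books a
LEFT JOIN authors b ON a.author_id = b.id

Result:
title           | author
----------------+-------
The Last Train  | NULL  
Paper Boats     | Smith 
Empty Rooms     | Smith 
Northern Lights | NULL  


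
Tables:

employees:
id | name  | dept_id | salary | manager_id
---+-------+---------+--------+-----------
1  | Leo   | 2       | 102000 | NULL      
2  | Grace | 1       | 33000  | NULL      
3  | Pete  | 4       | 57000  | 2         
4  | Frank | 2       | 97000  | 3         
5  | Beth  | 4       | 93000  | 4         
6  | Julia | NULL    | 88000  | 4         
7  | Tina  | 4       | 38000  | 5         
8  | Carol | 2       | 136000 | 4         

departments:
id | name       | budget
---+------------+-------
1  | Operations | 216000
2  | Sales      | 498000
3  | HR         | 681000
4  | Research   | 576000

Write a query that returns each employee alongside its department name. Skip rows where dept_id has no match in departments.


INNER JOIN keeps only employees rows whose dept_id matches an id in departments. Walk through each employee:
  - employee 1 (Leo): dept_id=2 -> matches Sales
  - employee 2 (Grace): dept_id=1 -> matches Operations
  - employee 3 (Pete): dept_id=4 -> matches Research
  - employee 4 (Frank): dept_id=2 -> matches Sales
  - employee 5 (Beth): dept_id=4 -> matches Research
  - employee 6 (Julia): dept_id=NULL, no match -> dropped
  - employee 7 (Tina): dept_id=4 -> matches Research
  - employee 8 (Carol): dept_id=2 -> matches Sales
So 1 of 8 rows is dropped.

SQL:
SELECT a.name, b.name AS department
FROM employees a
INNER JOIN departments b ON a.dept_id = b.id

Result:
name  | department
------+-----------
Leo   | Sales     
Grace | Operations
Pete  | Research  
Frank | Sales     
Beth  | Research  
Tina  | Research  
Carol | Sales     


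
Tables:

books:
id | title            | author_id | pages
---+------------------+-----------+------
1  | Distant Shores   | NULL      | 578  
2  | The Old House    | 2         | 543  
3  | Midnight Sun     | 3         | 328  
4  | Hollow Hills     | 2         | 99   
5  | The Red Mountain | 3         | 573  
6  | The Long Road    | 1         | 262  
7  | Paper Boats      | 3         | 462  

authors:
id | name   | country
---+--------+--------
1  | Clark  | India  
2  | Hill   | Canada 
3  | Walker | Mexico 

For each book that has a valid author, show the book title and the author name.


INNER JOIN keeps only books rows whose author_id matches an id in authors. Walk through each book:
  - book 1 (Distant Shores): author_id=NULL, no match -> dropped
  - book 2 (The Old House): author_id=2 -> matches Hill
  - book 3 (Midnight Sun): author_id=3 -> matches Walker
  - book 4 (Hollow Hills): author_id=2 -> matches Hill
  - book 5 (The Red Mountain): author_id=3 -> matches Walker
  - book 6 (The Long Road): author_id=1 -> matches Clark
  - book 7 (Paper Boats): author_id=3 -> matches Walker
So 1 of 7 rows is dropped.

SQL:
SELECT a.title, b.name AS author
FROM books a
INNER JOIN authors b ON a.author_id = b.id

Result:
title            | author
-----------------+-------
The Old House    | Hill  
Midnight Sun     | Walker
Hollow Hills     | Hill  
The Red Mountain | Walker
The Long Road    | Clark 
Paper Boats      | Walker


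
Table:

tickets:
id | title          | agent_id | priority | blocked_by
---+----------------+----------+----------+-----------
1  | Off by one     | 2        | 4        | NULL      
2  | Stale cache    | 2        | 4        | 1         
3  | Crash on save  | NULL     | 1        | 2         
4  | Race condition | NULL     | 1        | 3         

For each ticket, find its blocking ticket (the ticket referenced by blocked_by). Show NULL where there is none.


This is a self-join: tickets is joined to a second copy of itself, matching each row's blocked_by to another row's id. Use LEFT JOIN so rows with blocked_by=NULL are kept.
  - ticket 1 (Off by one): blocked_by=NULL -> NULL
  - ticket 2 (Stale cache): blocked_by=1 -> Off by one
  - ticket 3 (Crash on save): blocked_by=2 -> Stale cache
  - ticket 4 (Race condition): blocked_by=3 -> Crash on save

SQL:
SELECT a.title AS item, b.title AS blocked_by
FROM tickets a
LEFT JOIN tickets b ON a.blocked_by = b.id

Result:
item           | blocked_by   
---------------+--------------
Off by one     | NULL         
Stale cache    | Off by one   
Crash on save  | Stale cache  
Race condition | Crash on save


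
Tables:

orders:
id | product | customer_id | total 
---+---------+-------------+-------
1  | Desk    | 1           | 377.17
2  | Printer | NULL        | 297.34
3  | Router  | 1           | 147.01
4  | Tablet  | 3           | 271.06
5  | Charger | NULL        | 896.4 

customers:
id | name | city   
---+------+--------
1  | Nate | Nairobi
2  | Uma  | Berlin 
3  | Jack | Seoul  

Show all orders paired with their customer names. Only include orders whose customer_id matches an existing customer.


INNER JOIN keeps only orders rows whose customer_id matches an id in customers. Walk through each order:
  - order 1 (Desk): customer_id=1 -> matches Nate
  - order 2 (Printer): customer_id=NULL, no match -> dropped
  - order 3 (Router): customer_id=1 -> matches Nate
  - order 4 (Tablet): customer_id=3 -> matches Jack
  - order 5 (Charger): customer_id=NULL, no match -> dropped
So 2 of 5 rows are dropped.

SQL:
SELECT a.product, b.name AS customer
FROM orders a
INNER JOIN customers b ON a.customer_id = b.id

Result:
product | customer
--------+---------
Desk    | Nate    
Router  | Nate    
Tablet  | Jack    


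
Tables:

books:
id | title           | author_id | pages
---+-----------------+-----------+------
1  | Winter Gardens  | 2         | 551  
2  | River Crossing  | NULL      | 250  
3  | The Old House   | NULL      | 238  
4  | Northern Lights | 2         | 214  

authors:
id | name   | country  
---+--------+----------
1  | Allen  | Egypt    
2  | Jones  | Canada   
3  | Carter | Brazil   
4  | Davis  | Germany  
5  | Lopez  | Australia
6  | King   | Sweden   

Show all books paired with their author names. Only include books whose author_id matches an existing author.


INNER JOIN keeps only books rows whose author_id matches an id in authors. Walk through each book:
  - book 1 (Winter Gardens): author_id=2 -> matches Jones
  - book 2 (River Crossing): author_id=NULL, no match -> dropped
  - book 3 (The Old House): author_id=NULL, no match -> dropped
  - book 4 (Northern Lights): author_id=2 -> matches Jones
So 2 of 4 rows are dropped.

SQL:
SELECT a.title, b.name AS author
FROM books a
INNER JOIN authors b ON a.author_id = b.id

Result:
title           | author
----------------+-------
Winter Gardens  | Jones 
Northern Lights | Jones 


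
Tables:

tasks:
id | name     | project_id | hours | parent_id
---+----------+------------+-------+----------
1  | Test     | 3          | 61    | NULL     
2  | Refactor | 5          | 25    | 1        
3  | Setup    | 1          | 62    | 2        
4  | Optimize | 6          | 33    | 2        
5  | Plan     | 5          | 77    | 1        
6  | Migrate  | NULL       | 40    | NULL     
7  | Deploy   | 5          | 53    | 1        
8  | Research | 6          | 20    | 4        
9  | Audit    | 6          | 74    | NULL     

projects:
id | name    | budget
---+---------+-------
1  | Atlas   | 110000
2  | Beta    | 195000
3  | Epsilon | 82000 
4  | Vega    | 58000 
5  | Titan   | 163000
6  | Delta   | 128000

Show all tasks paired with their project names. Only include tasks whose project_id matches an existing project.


INNER JOIN keeps only tasks rows whose project_id matches an id in projects. Walk through each task:
  - task 1 (Test): project_id=3 -> matches Epsilon
  - task 2 (Refactor): project_id=5 -> matches Titan
  - task 3 (Setup): project_id=1 -> matches Atlas
  - task 4 (Optimize): project_id=6 -> matches Delta
  - task 5 (Plan): project_id=5 -> matches Titan
  - task 6 (Migrate): project_id=NULL, no match -> dropped
  - task 7 (Deploy): project_id=5 -> matches Titan
  - task 8 (Research): project_id=6 -> matches Delta
  - task 9 (Audit): project_id=6 -> matches Delta
So 1 of 9 rows is dropped.

SQL:
SELECT a.name, b.name AS project
FROM tasks a
INNER JOIN projects b ON a.project_id = b.id

Result:
name     | project
---------+--------
Test     | Epsilon
Refactor | Titan  
Setup    | Atlas  
Optimize | Delta  
Plan     | Titan  
Deploy   | Titan  
Research | Delta  
Audit    | Delta  


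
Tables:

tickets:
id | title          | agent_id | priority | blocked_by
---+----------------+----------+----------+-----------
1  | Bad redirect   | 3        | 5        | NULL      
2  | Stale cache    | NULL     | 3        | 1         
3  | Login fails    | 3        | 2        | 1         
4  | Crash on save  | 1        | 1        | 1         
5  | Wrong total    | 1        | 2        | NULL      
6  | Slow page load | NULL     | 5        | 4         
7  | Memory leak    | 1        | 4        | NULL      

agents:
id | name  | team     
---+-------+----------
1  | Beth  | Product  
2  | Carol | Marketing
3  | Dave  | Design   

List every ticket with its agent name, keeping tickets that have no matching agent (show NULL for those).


LEFT JOIN keeps every row from tickets (the left table); where agent_id has no match in agents, the agent columns become NULL. Walk through each ticket:
  - ticket 1 (Bad redirect): agent_id=3 -> matches Dave
  - ticket 2 (Stale cache): agent_id=NULL, no match -> kept with NULL
  - ticket 3 (Login fails): agent_id=3 -> matches Dave
  - ticket 4 (Crash on save): agent_id=1 -> matches Beth
  - ticket 5 (Wrong total): agent_id=1 -> matches Beth
  - ticket 6 (Slow page load): agent_id=NULL, no match -> kept with NULL
  - ticket 7 (Memory leak): agent_id=1 -> matches Beth
All 7 rows appear; 2 have NULL agent.

SQL:
SELECT a.title, b.name AS agent
FROM tickets a
LEFT JOIN agents b ON a.agent_id = b.id

Result:
title          | agent
---------------+------
Bad redirect   | Dave 
Stale cache    | NULL 
Login fails    | Dave 
Crash on save  | Beth 
Wrong total    | Beth 
Slow page load | NULL 
Memory leak    | Beth 


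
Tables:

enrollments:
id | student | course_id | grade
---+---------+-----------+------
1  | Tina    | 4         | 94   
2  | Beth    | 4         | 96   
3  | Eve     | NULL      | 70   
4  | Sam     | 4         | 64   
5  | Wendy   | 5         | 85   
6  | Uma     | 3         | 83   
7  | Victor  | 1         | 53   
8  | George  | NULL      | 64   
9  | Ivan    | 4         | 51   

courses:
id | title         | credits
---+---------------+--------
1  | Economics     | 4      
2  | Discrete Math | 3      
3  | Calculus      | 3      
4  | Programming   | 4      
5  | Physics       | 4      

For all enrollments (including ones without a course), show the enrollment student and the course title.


LEFT JOIN keeps every row from enrollments (the left table); where course_id has no match in courses, the course columns become NULL. Walk through each enrollment:
  - enrollment 1 (Tina): course_id=4 -> matches Programming
  - enrollment 2 (Beth): course_id=4 -> matches Programming
  - enrollment 3 (Eve): course_id=NULL, no match -> kept with NULL
  - enrollment 4 (Sam): course_id=4 -> matches Programming
  - enrollment 5 (Wendy): course_id=5 -> matches Physics
  - enrollment 6 (Uma): course_id=3 -> matches Calculus
  - enrollment 7 (Victor): course_id=1 -> matches Economics
  - enrollment 8 (George): course_id=NULL, no match -> kept with NULL
  - enrollment 9 (Ivan): course_id=4 -> matches Programming
All 9 rows appear; 2 have NULL course.

SQL:
SELECT a.student, b.title AS course
FROM enrollments a
LEFT JOIN courses b ON a.course_id = b.id

Result:
student | course     
--------+------------
Tina    | Programming
Beth    | Programming
Eve     | NULL       
Sam     | Programming
Wendy   | Physics    
Uma     | Calculus   
Victor  | Economics  
George  | NULL       
Ivan    | Programming


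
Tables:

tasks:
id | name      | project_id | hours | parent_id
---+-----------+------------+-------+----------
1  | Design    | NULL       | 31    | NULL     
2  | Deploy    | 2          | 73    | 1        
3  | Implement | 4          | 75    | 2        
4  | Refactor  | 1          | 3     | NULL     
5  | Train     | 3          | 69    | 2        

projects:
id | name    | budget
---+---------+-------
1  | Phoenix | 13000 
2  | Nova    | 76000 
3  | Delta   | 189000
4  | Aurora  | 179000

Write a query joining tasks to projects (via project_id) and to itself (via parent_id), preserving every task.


Two LEFT JOINs from the same base table tasks: one to projects via project_id, one to tasks itself via parent_id. Both are LEFT so every task is preserved.
Match against projects:
  - task 1 (Design): project_id=NULL, no match -> kept with NULL
  - task 2 (Deploy): project_id=2 -> matches Nova
  - task 3 (Implement): project_id=4 -> matches Aurora
  - task 4 (Refactor): project_id=1 -> matches Phoenix
  - task 5 (Train): project_id=3 -> matches Delta
Match against tasks (self):
  - task 1 (Design): parent_id=NULL -> NULL
  - task 2 (Deploy): parent_id=1 -> Design
  - task 3 (Implement): parent_id=2 -> Deploy
  - task 4 (Refactor): parent_id=NULL -> NULL
  - task 5 (Train): parent_id=2 -> Deploy

SQL:
SELECT a.name, b.name AS project, c.name AS parent
FROM tasks a
LEFT JOIN projects b ON a.project_id = b.id
LEFT JOIN tasks c ON a.parent_id = c.id

Result:
name      | project | parent
----------+---------+-------
Design    | NULL    | NULL  
Deploy    | Nova    | Design
Implement | Aurora  | Deploy
Refactor  | Phoenix | NULL  
Train     | Delta   | Deploy
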